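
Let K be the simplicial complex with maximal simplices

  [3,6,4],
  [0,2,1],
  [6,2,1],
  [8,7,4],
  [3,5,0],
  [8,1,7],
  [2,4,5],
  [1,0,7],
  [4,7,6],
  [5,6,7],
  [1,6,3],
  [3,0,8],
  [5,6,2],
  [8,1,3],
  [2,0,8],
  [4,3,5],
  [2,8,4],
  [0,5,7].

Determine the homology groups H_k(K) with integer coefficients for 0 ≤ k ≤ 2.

Take the total order 0 < 1 < 2 < 3 < 4 < 5 < 6 < 7 < 8 on the vertex set. Then K (dimension 2) consists of the simplices:

  0-simplices (9): [0], [1], [2], [3], [4], [5], [6], [7], [8]
  1-simplices (27): (27 of them)
  2-simplices (18): [0,1,2], [0,1,7], [0,2,8], [0,3,5], [0,3,8], [0,5,7], [1,2,6], [1,3,6], [1,3,8], [1,7,8], [2,4,5], [2,4,8], [2,5,6], [3,4,5], [3,4,6], [4,6,7], [4,7,8], [5,6,7]

Hence C_0 ≅ Z^9, C_1 ≅ Z^27, C_2 ≅ Z^18.

The boundary map ∂_1: C_1 → C_0 maps an edge to its endpoints' difference, ∂[p,q] = q − p. For instance
  ∂[0,5] = [5] − [0].
As a 9×27 matrix over Z this has rank 8, with invariant factors (1,1,1,1,1,1,1,1).

Boundary ∂_2: C_2 → C_1 sends each 2-simplex [p,q,r] to [q,r] − [p,r] + [p,q]. For instance
  ∂[0,1,2] = [1,2] − [0,2] + [0,1],
  ∂[3,4,5] = [4,5] − [3,5] + [3,4].
As a 27×18 matrix over Z this has rank 18, with invariant factors (1,1,1,1,1,1,1,1,1,1,1,1,1,1,1,1,1,2).

Now H_k = ker ∂_k / im ∂_{k+1}, so:

  H_0: rank C_0 − rank ∂_1 = 9 − 8 = 1, and the invariant factors of ∂_1 are all 1, so H_0 ≅ Z.
  H_1: rank ker ∂_1 − rank ∂_2 = (27 − 8) − 18 = 1, and ∂_2 has invariant factor 2 > 1, so H_1 ≅ Z ⊕ Z/2.
  H_2: rank ker ∂_2 − rank ∂_3 = (18 − 18) − 0 = 0, and there is no ∂_3, so H_2 ≅ 0.

(K is a triangulation of the Klein bottle.)

H_0 ≅ Z,  H_1 ≅ Z ⊕ Z/2,  H_2 = 0.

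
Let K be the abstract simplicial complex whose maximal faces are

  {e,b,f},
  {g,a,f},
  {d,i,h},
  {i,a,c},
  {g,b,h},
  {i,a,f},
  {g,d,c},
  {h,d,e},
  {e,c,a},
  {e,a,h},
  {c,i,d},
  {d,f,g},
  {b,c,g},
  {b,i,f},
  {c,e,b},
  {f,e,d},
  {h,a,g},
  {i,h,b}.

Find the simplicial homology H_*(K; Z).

We work with the vertex ordering a < b < c < d < e < f < g < h < i. The simplices of K, each written with vertices in increasing order, are:

  0-simplices (9): a, b, c, d, e, f, g, h, i
  1-simplices (27): ac, ae, af, ag, ah, ai, bc, be, bf, bg, bh, bi, cd, ce, cg, ci, de, df, dg, dh, di, ef, eh, fg, fi, gh, hi
  2-simplices (18): ace, aci, aeh, afg, afi, agh, bce, bcg, bef, bfi, bgh, bhi, cdg, cdi, def, deh, dfg, dhi

giving chain groups C_0 ≅ Z^9, C_1 ≅ Z^27, C_2 ≅ Z^18.

Boundary ∂_1: C_1 → C_0 is given by ∂[p,q] = [q] − [p]. For instance
  ∂fg = g − f.
As a 9×27 matrix over Z this has rank 8, with invariant factors (1,1,1,1,1,1,1,1).

∂_2: C_2 → C_1 acts by ∂[p,q,r] = [q,r] − [p,r] + [p,q]. For instance
  ∂bhi = hi − bi + bh,
  ∂bcg = cg − bg + bc.
The 27×18 boundary matrix has rank 17 and Smith normal form diag(1,1,1,1,1,1,1,1,1,1,1,1,1,1,1,1,1).

Computing H_k = (kernel of ∂_k) / (image of ∂_{k+1}):

  H_0: rank C_0 − rank ∂_1 = 9 − 8 = 1, and the invariant factors of ∂_1 are all 1, so H_0 ≅ Z.
  H_1: rank ker ∂_1 − rank ∂_2 = (27 − 8) − 17 = 2, and the invariant factors of ∂_2 are all 1, so H_1 ≅ Z^2.
  H_2: rank ker ∂_2 − rank ∂_3 = (18 − 17) − 0 = 1, and there is no ∂_3, so H_2 ≅ Z.

As a check, the Euler characteristic is 9 − 27 + 18 = 0, which agrees with 1 − 2 + 1 = 0.
(K is a triangulation of the torus T^2.)

H_0 ≅ Z,  H_1 ≅ Z^2,  H_2 ≅ Z.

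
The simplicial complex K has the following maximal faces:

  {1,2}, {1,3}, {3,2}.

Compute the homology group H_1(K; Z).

H_1 ≅ Z.

We work with the vertex ordering 1 < 2 < 3. The simplices of K, each written with vertices in increasing order, are:

  0-simplices (3): [1], [2], [3]
  1-simplices (3): [1,2], [1,3], [2,3]

Hence C_0 ≅ Z^3, C_1 ≅ Z^3.

∂_1: C_1 → C_0 maps an edge to its endpoints' difference, ∂[p,q] = q − p. For instance
  ∂[1,3] = [3] − [1].
The 3×3 boundary matrix has rank 2 and Smith normal form diag(1,1).

Computing H_k = (kernel of ∂_k) / (image of ∂_{k+1}):

  H_1: rank ker ∂_1 − rank ∂_2 = (3 − 2) − 0 = 1, and there is no ∂_2, so H_1 ≅ Z.

(K is a triangulation of the circle S^1.)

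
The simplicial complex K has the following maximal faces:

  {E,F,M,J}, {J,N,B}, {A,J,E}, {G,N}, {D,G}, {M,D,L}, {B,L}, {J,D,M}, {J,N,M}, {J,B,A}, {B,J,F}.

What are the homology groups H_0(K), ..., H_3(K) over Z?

Take the total order A < B < D < E < F < G < J < L < M < N on the vertex set. Then K (dimension 3) consists of the simplices:

  0-simplices (10): A, B, D, E, F, G, J, L, M, N
  1-simplices (21): AB, AE, AJ, BF, BJ, BL, BN, DG, DJ, DL, DM, EF, EJ, EM, FJ, FM, GN, JM, JN, LM, MN
  2-simplices (11): ABJ, AEJ, BFJ, BJN, DJM, DLM, EFJ, EFM, EJM, FJM, JMN
  3-simplices (1): EFJM

so the chain groups are C_0 ≅ Z^10, C_1 ≅ Z^21, C_2 ≅ Z^11, C_3 ≅ Z^1.

∂_1: C_1 → C_0 is given by ∂[p,q] = [q] − [p]. For instance
  ∂EF = F − E.
This gives a 10×21 integer matrix of rank 9; reducing to Smith normal form yields diagonal entries (1,1,1,1,1,1,1,1,1).

∂_2: C_2 → C_1 sends each 2-simplex [p,q,r] to [q,r] − [p,r] + [p,q]. For instance
  ∂DJM = JM − DM + DJ,
  ∂BFJ = FJ − BJ + BF.
This gives a 21×11 integer matrix of rank 10; reducing to Smith normal form yields diagonal entries (1,1,1,1,1,1,1,1,1,1).

∂_3: C_3 → C_2 sends each 3-simplex σ to the alternating sum Σ_i (−1)^i (σ with its i-th vertex removed). For instance
  ∂EFJM = FJM − EJM + EFM − EFJ.
The resulting 11×1 matrix has rank 1, and its Smith normal form has invariant factors (1).

From H_k ≅ ker(∂_k) / im(∂_{k+1}) we obtain:

  H_0: rank C_0 − rank ∂_1 = 10 − 9 = 1, and the invariant factors of ∂_1 are all 1, so H_0 ≅ Z.
  H_1: rank ker ∂_1 − rank ∂_2 = (21 − 9) − 10 = 2, and the invariant factors of ∂_2 are all 1, so H_1 ≅ Z^2.
  H_2: rank ker ∂_2 − rank ∂_3 = (11 − 10) − 1 = 0, and the invariant factors of ∂_3 are all 1, so H_2 ≅ 0.
  H_3: rank ker ∂_3 − rank ∂_4 = (1 − 1) − 0 = 0, and there is no ∂_4, so H_3 ≅ 0.

H_0 ≅ Z,  H_1 ≅ Z^2,  H_2 = 0,  H_3 = 0.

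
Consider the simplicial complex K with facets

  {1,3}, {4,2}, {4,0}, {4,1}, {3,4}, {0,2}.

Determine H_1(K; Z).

Take the total order 0 < 1 < 2 < 3 < 4 on the vertex set. Then K (dimension 1) consists of the simplices:

  0-simplices (5): [0], [1], [2], [3], [4]
  1-simplices (6): [0,2], [0,4], [1,3], [1,4], [2,4], [3,4]

so the chain groups are C_0 ≅ Z^5, C_1 ≅ Z^6.

The boundary map ∂_1: C_1 → C_0 sends each edge [p,q] (with p < q) to q − p.
The 5×6 boundary matrix has rank 4 and Smith normal form diag(1,1,1,1).

Now H_k = ker ∂_k / im ∂_{k+1}, so:

  H_1: rank ker ∂_1 − rank ∂_2 = (6 − 4) − 0 = 2, and there is no ∂_2, so H_1 = Z^2.

H_1 = Z^2.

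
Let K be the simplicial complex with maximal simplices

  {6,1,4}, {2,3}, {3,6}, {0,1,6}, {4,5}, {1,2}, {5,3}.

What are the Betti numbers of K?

b_0 = 1, b_1 = 2, b_2 = 0.

Fix the vertex order 0 < 1 < 2 < 3 < 4 < 5 < 6 and write every simplex with vertices in increasing order. Then dim K = 2 and the simplices of K are:

  0-simplices (7): [0], [1], [2], [3], [4], [5], [6]
  1-simplices (10): [0,1], [0,6], [1,2], [1,4], [1,6], [2,3], [3,5], [3,6], [4,5], [4,6]
  2-simplices (2): [0,1,6], [1,4,6]

giving chain groups C_0 ≅ Z^7, C_1 ≅ Z^10, C_2 ≅ Z^2.

The boundary map ∂_1: C_1 → C_0 is given by ∂[p,q] = [q] − [p].
The resulting 7×10 matrix has rank 6, and its Smith normal form has invariant factors (1,1,1,1,1,1).

Boundary ∂_2: C_2 → C_1 maps a triangle to the signed sum of its edges. For instance
  ∂[1,4,6] = [4,6] − [1,6] + [1,4],
  ∂[0,1,6] = [1,6] − [0,6] + [0,1].
The resulting 10×2 matrix has rank 2, and its Smith normal form has invariant factors (1,1).

Now H_k = ker ∂_k / im ∂_{k+1}, so:

  H_0: rank C_0 − rank ∂_1 = 7 − 6 = 1, and the invariant factors of ∂_1 are all 1, so H_0 ≅ Z.
  H_1: rank ker ∂_1 − rank ∂_2 = (10 − 6) − 2 = 2, and the invariant factors of ∂_2 are all 1, so H_1 ≅ Z^2.
  H_2: rank ker ∂_2 − rank ∂_3 = (2 − 2) − 0 = 0, and there is no ∂_3, so H_2 ≅ 0.

Hence the Betti numbers are b_0 = 1, b_1 = 2, b_2 = 0.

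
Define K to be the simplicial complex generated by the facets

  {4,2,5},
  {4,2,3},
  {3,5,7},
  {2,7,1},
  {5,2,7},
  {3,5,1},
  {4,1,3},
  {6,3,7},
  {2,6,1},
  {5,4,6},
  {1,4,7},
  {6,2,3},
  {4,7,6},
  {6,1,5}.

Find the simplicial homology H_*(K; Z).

H_0 = Z,  H_1 = Z^2,  H_2 = Z.

Order the vertices as 1 < 2 < 3 < 4 < 5 < 6 < 7. Listing each simplex with vertices in this order, K has dimension 2 with simplices:

  0-simplices (7): [1], [2], [3], [4], [5], [6], [7]
  1-simplices (21): [1,2], [1,3], [1,4], [1,5], [1,6], [1,7], [2,3], [2,4], [2,5], [2,6], [2,7], [3,4], [3,5], [3,6], [3,7], [4,5], [4,6], [4,7], [5,6], [5,7], [6,7]
  2-simplices (14): [1,2,6], [1,2,7], [1,3,4], [1,3,5], [1,4,7], [1,5,6], [2,3,4], [2,3,6], [2,4,5], [2,5,7], [3,5,7], [3,6,7], [4,5,6], [4,6,7]

so the chain groups are C_0 ≅ Z^7, C_1 ≅ Z^21, C_2 ≅ Z^14.

Boundary ∂_1: C_1 → C_0 is given by ∂[p,q] = [q] − [p].
As a 7×21 matrix over Z this has rank 6, with invariant factors (1,1,1,1,1,1).

The boundary map ∂_2: C_2 → C_1 maps a triangle to the signed sum of its edges. For instance
  ∂[1,3,4] = [3,4] − [1,4] + [1,3],
  ∂[3,5,7] = [5,7] − [3,7] + [3,5].
This gives a 21×14 integer matrix of rank 13; reducing to Smith normal form yields diagonal entries (1,1,1,1,1,1,1,1,1,1,1,1,1).

Computing H_k = (kernel of ∂_k) / (image of ∂_{k+1}):

  H_0: rank C_0 − rank ∂_1 = 7 − 6 = 1, and the invariant factors of ∂_1 are all 1, so H_0 = Z.
  H_1: rank ker ∂_1 − rank ∂_2 = (21 − 6) − 13 = 2, and the invariant factors of ∂_2 are all 1, so H_1 = Z^2.
  H_2: rank ker ∂_2 − rank ∂_3 = (14 − 13) − 0 = 1, and there is no ∂_3, so H_2 = Z.

(K is a triangulation of the torus T^2.)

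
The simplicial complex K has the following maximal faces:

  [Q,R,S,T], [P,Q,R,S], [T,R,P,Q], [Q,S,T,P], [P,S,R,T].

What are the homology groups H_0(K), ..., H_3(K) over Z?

Order the vertices as P < Q < R < S < T. Listing each simplex with vertices in this order, K has dimension 3 with simplices:

  0-simplices (5): P, Q, R, S, T
  1-simplices (10): PQ, PR, PS, PT, QR, QS, QT, RS, RT, ST
  2-simplices (10): PQR, PQS, PQT, PRS, PRT, PST, QRS, QRT, QST, RST
  3-simplices (5): PQRS, PQRT, PQST, PRST, QRST

Hence C_0 ≅ Z^5, C_1 ≅ Z^10, C_2 ≅ Z^10, C_3 ≅ Z^5.

The boundary map ∂_1: C_1 → C_0 sends each edge [p,q] (with p < q) to q − p. For instance
  ∂QS = S − Q.
The 5×10 boundary matrix has rank 4 and Smith normal form diag(1,1,1,1).

∂_2: C_2 → C_1 sends each 2-simplex [p,q,r] to [q,r] − [p,r] + [p,q]. For instance
  ∂QST = ST − QT + QS,
  ∂PQR = QR − PR + PQ.
As a 10×10 matrix over Z this has rank 6, with invariant factors (1,1,1,1,1,1).

∂_3: C_3 → C_2 sends each 3-simplex σ to the alternating sum Σ_i (−1)^i (σ with its i-th vertex removed). For instance
  ∂PRST = RST − PST + PRT − PRS,
  ∂PQRT = QRT − PRT + PQT − PQR.
As a 10×5 matrix over Z this has rank 4, with invariant factors (1,1,1,1).

Now H_k = ker ∂_k / im ∂_{k+1}, so:

  H_0: rank C_0 − rank ∂_1 = 5 − 4 = 1, and the invariant factors of ∂_1 are all 1, so H_0 ≅ Z.
  H_1: rank ker ∂_1 − rank ∂_2 = (10 − 4) − 6 = 0, and the invariant factors of ∂_2 are all 1, so H_1 ≅ 0.
  H_2: rank ker ∂_2 − rank ∂_3 = (10 − 6) − 4 = 0, and the invariant factors of ∂_3 are all 1, so H_2 ≅ 0.
  H_3: rank ker ∂_3 − rank ∂_4 = (5 − 4) − 0 = 1, and there is no ∂_4, so H_3 ≅ Z.

H_0 = Z,  H_1 = 0,  H_2 = 0,  H_3 = Z.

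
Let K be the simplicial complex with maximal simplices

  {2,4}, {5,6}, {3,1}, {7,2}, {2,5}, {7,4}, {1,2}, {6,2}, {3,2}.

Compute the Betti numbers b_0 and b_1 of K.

b_0 = 1, b_1 = 3.

Order the vertices as 1 < 2 < 3 < 4 < 5 < 6 < 7. Listing each simplex with vertices in this order, K has dimension 1 with simplices:

  0-simplices (7): [1], [2], [3], [4], [5], [6], [7]
  1-simplices (9): [1,2], [1,3], [2,3], [2,4], [2,5], [2,6], [2,7], [4,7], [5,6]

so the chain groups are C_0 ≅ Z^7, C_1 ≅ Z^9.

Boundary ∂_1: C_1 → C_0 maps an edge to its endpoints' difference, ∂[p,q] = q − p.
The 7×9 boundary matrix has rank 6 and Smith normal form diag(1,1,1,1,1,1).

Now H_k = ker ∂_k / im ∂_{k+1}, so:

  H_0: rank C_0 − rank ∂_1 = 7 − 6 = 1, and the invariant factors of ∂_1 are all 1, so H_0 ≅ Z.
  H_1: rank ker ∂_1 − rank ∂_2 = (9 − 6) − 0 = 3, and there is no ∂_2, so H_1 ≅ Z^3.

As a check, the Euler characteristic is 7 − 9 = -2, which agrees with 1 − 3 = -2.

Hence the Betti numbers are b_0 = 1, b_1 = 3.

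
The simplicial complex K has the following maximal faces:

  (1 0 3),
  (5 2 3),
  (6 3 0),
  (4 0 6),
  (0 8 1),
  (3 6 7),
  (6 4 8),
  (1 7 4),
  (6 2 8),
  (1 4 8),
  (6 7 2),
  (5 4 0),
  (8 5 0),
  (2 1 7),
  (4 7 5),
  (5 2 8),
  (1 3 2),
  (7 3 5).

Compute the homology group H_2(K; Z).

K has 9 vertices, 27 edges, 18 triangles.
rank ∂_2 = 18, rank ∂_3 = 0 ⇒ b_2 = 18 − 18 − 0 = 0. So H_2 ≅ 0.

H_2 = 0.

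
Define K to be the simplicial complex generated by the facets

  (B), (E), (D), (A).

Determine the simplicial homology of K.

Order the vertices as A < B < D < E. Listing each simplex with vertices in this order, K has dimension 0 with simplices:

  0-simplices (4): A, B, D, E

Hence C_0 ≅ Z^4.

Computing H_k = (kernel of ∂_k) / (image of ∂_{k+1}):

  H_0: rank C_0 − rank ∂_1 = 4 − 0 = 4, and there is no ∂_1, so H_0 = Z^4.

(K is a triangulation of a set of 4 points.)

H_0 ≅ Z^4.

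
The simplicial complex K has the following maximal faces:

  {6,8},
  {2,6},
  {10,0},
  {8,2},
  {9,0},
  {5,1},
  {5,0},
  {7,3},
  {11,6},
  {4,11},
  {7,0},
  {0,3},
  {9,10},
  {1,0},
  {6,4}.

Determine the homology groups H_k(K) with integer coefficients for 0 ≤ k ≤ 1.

Fix the vertex order 0 < 1 < 2 < 3 < 4 < 5 < 6 < 7 < 8 < 9 < 10 < 11 and write every simplex with vertices in increasing order. Then dim K = 1 and the simplices of K are:

  0-simplices (12): [0], [1], [2], [3], [4], [5], [6], [7], [8], [9], [10], [11]
  1-simplices (15): [0,1], [0,3], [0,5], [0,7], [0,9], [0,10], [1,5], [2,6], [2,8], [3,7], [4,6], [4,11], [6,8], [6,11], [9,10]

giving chain groups C_0 ≅ Z^12, C_1 ≅ Z^15.

The boundary map ∂_1: C_1 → C_0 sends each edge [p,q] (with p < q) to q − p. For instance
  ∂[6,8] = [8] − [6].
This gives a 12×15 integer matrix of rank 10; reducing to Smith normal form yields diagonal entries (1,1,1,1,1,1,1,1,1,1).

Now H_k = ker ∂_k / im ∂_{k+1}, so:

  H_0: rank C_0 − rank ∂_1 = 12 − 10 = 2, and the invariant factors of ∂_1 are all 1, so H_0 ≅ Z^2.
  H_1: rank ker ∂_1 − rank ∂_2 = (15 − 10) − 0 = 5, and there is no ∂_2, so H_1 ≅ Z^5.

As a check, the Euler characteristic is 12 − 15 = -3, which agrees with 2 − 5 = -3.
(K is a triangulation of the disjoint union of a wedge of 3 circles and a wedge of 2 circles.)

H_0 = Z^2,  H_1 = Z^5.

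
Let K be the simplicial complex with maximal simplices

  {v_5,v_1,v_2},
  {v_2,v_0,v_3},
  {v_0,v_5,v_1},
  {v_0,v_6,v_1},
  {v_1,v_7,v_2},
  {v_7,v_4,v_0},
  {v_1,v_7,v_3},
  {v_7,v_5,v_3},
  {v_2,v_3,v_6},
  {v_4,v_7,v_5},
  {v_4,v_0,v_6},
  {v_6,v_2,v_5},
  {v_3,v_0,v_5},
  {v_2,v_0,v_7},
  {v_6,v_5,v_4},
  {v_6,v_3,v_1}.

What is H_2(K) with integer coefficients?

H_2 ≅ Z.

Fix the vertex order v_0 < v_1 < v_2 < v_3 < v_4 < v_5 < v_6 < v_7 and write every simplex with vertices in increasing order. Then dim K = 2 and the simplices of K are:

  0-simplices (8): [v_0], [v_1], [v_2], [v_3], [v_4], [v_5], [v_6], [v_7]
  1-simplices (24): (24 of them)
  2-simplices (16): (16 of them)

giving chain groups C_0 ≅ Z^8, C_1 ≅ Z^24, C_2 ≅ Z^16.

The boundary map ∂_1: C_1 → C_0 sends each edge [p,q] (with p < q) to q − p. For instance
  ∂[v_1,v_3] = [v_3] − [v_1].
The 8×24 boundary matrix has rank 7 and Smith normal form diag(1,1,1,1,1,1,1).

∂_2: C_2 → C_1 acts by ∂[p,q,r] = [q,r] − [p,r] + [p,q]. For instance
  ∂[v_0,v_4,v_7] = [v_4,v_7] − [v_0,v_7] + [v_0,v_4],
  ∂[v_2,v_3,v_6] = [v_3,v_6] − [v_2,v_6] + [v_2,v_3].
The 24×16 boundary matrix has rank 15 and Smith normal form diag(1,1,1,1,1,1,1,1,1,1,1,1,1,1,1).

Reading off H_k = ker ∂_k / im ∂_{k+1}:

  H_2: rank ker ∂_2 − rank ∂_3 = (16 − 15) − 0 = 1, and there is no ∂_3, so H_2 = Z.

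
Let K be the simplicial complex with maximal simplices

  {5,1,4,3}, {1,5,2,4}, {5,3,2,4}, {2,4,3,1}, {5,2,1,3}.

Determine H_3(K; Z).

Fix the vertex order 1 < 2 < 3 < 4 < 5 and write every simplex with vertices in increasing order. Then dim K = 3 and the simplices of K are:

  0-simplices (5): [1], [2], [3], [4], [5]
  1-simplices (10): [1,2], [1,3], [1,4], [1,5], [2,3], [2,4], [2,5], [3,4], [3,5], [4,5]
  2-simplices (10): [1,2,3], [1,2,4], [1,2,5], [1,3,4], [1,3,5], [1,4,5], [2,3,4], [2,3,5], [2,4,5], [3,4,5]
  3-simplices (5): [1,2,3,4], [1,2,3,5], [1,2,4,5], [1,3,4,5], [2,3,4,5]

Hence C_0 ≅ Z^5, C_1 ≅ Z^10, C_2 ≅ Z^10, C_3 ≅ Z^5.

The boundary map ∂_1: C_1 → C_0 sends each edge [p,q] (with p < q) to q − p. For instance
  ∂[1,3] = [3] − [1].
The resulting 5×10 matrix has rank 4, and its Smith normal form has invariant factors (1,1,1,1).

∂_2: C_2 → C_1 acts by ∂[p,q,r] = [q,r] − [p,r] + [p,q]. For instance
  ∂[2,3,4] = [3,4] − [2,4] + [2,3],
  ∂[1,4,5] = [4,5] − [1,5] + [1,4].
As a 10×10 matrix over Z this has rank 6, with invariant factors (1,1,1,1,1,1).

The boundary map ∂_3: C_3 → C_2 sends each 3-simplex σ to the alternating sum Σ_i (−1)^i (σ with its i-th vertex removed). For instance
  ∂[1,2,3,5] = [2,3,5] − [1,3,5] + [1,2,5] − [1,2,3],
  ∂[1,2,3,4] = [2,3,4] − [1,3,4] + [1,2,4] − [1,2,3].
The resulting 10×5 matrix has rank 4, and its Smith normal form has invariant factors (1,1,1,1).

Computing H_k = (kernel of ∂_k) / (image of ∂_{k+1}):

  H_3: rank ker ∂_3 − rank ∂_4 = (5 − 4) − 0 = 1, and there is no ∂_4, so H_3 ≅ Z.

H_3 ≅ Z.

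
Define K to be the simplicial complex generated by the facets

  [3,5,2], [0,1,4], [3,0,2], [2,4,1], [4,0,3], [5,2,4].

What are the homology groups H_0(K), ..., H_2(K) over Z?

K has 6 vertices, 12 edges, 6 triangles.
rank ∂_0 = 0, rank ∂_1 = 5 ⇒ b_0 = 6 − 0 − 5 = 1; all invariant factors of ∂_1 are 1 so no torsion. So H_0 ≅ Z.
rank ∂_1 = 5, rank ∂_2 = 6 ⇒ b_1 = 12 − 5 − 6 = 1; all invariant factors of ∂_2 are 1 so no torsion. So H_1 ≅ Z.
rank ∂_2 = 6, rank ∂_3 = 0 ⇒ b_2 = 6 − 6 − 0 = 0. So H_2 ≅ 0.

H_0 = Z,  H_1 = Z,  H_2 = 0.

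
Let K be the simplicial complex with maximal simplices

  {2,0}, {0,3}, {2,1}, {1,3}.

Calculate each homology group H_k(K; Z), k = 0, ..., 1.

H_0 = Z,  H_1 = Z.

Order the vertices as 0 < 1 < 2 < 3. Listing each simplex with vertices in this order, K has dimension 1 with simplices:

  0-simplices (4): [0], [1], [2], [3]
  1-simplices (4): [0,2], [0,3], [1,2], [1,3]

giving chain groups C_0 ≅ Z^4, C_1 ≅ Z^4.

The boundary map ∂_1: C_1 → C_0 sends each edge [p,q] (with p < q) to q − p.
The resulting 4×4 matrix has rank 3, and its Smith normal form has invariant factors (1,1,1).

From H_k ≅ ker(∂_k) / im(∂_{k+1}) we obtain:

  H_0: rank C_0 − rank ∂_1 = 4 − 3 = 1, and the invariant factors of ∂_1 are all 1, so H_0 ≅ Z.
  H_1: rank ker ∂_1 − rank ∂_2 = (4 − 3) − 0 = 1, and there is no ∂_2, so H_1 ≅ Z.

As a check, the Euler characteristic is 4 − 4 = 0, which agrees with 1 − 1 = 0.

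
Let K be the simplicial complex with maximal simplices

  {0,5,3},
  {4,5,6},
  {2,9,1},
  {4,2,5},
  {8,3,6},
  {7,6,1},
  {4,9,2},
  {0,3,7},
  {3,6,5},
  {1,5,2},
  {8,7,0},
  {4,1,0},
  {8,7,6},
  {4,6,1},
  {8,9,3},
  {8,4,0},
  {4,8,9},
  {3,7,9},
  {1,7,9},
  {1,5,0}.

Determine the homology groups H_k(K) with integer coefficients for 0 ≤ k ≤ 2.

H_0 = Z,  H_1 = Z ⊕ Z/2Z,  H_2 = 0.

We work with the vertex ordering 0 < 1 < 2 < 3 < 4 < 5 < 6 < 7 < 8 < 9. The simplices of K, each written with vertices in increasing order, are:

  0-simplices (10): [0], [1], [2], [3], [4], [5], [6], [7], [8], [9]
  1-simplices (30): (30 of them)
  2-simplices (20): (20 of them)

so the chain groups are C_0 ≅ Z^10, C_1 ≅ Z^30, C_2 ≅ Z^20.

Boundary ∂_1: C_1 → C_0 maps an edge to its endpoints' difference, ∂[p,q] = q − p.
As a 10×30 matrix over Z this has rank 9, with invariant factors (1,1,1,1,1,1,1,1,1).

The boundary map ∂_2: C_2 → C_1 acts by ∂[p,q,r] = [q,r] − [p,r] + [p,q]. For instance
  ∂[0,3,7] = [3,7] − [0,7] + [0,3],
  ∂[3,5,6] = [5,6] − [3,6] + [3,5].
This gives a 30×20 integer matrix of rank 20; reducing to Smith normal form yields diagonal entries (1,1,1,1,1,1,1,1,1,1,1,1,1,1,1,1,1,1,1,2).

Now H_k = ker ∂_k / im ∂_{k+1}, so:

  H_0: rank C_0 − rank ∂_1 = 10 − 9 = 1, and the invariant factors of ∂_1 are all 1, so H_0 = Z.
  H_1: rank ker ∂_1 − rank ∂_2 = (30 − 9) − 20 = 1, and ∂_2 has invariant factor 2 > 1, so H_1 = Z ⊕ Z/2Z.
  H_2: rank ker ∂_2 − rank ∂_3 = (20 − 20) − 0 = 0, and there is no ∂_3, so H_2 = 0.

(K is a triangulation of the Klein bottle.)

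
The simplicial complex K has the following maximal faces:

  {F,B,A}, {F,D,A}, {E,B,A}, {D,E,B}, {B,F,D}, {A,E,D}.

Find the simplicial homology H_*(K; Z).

H_0 ≅ Z,  H_1 = 0,  H_2 ≅ Z.

Order the vertices as A < B < D < E < F. Listing each simplex with vertices in this order, K has dimension 2 with simplices:

  0-simplices (5): A, B, D, E, F
  1-simplices (9): AB, AD, AE, AF, BD, BE, BF, DE, DF
  2-simplices (6): ABE, ABF, ADE, ADF, BDE, BDF

giving chain groups C_0 ≅ Z^5, C_1 ≅ Z^9, C_2 ≅ Z^6.

Boundary ∂_1: C_1 → C_0 is given by ∂[p,q] = [q] − [p]. For instance
  ∂AE = E − A.
The 5×9 boundary matrix has rank 4 and Smith normal form diag(1,1,1,1).

Boundary ∂_2: C_2 → C_1 acts by ∂[p,q,r] = [q,r] − [p,r] + [p,q]. For instance
  ∂ABE = BE − AE + AB,
  ∂ADF = DF − AF + AD.
The resulting 9×6 matrix has rank 5, and its Smith normal form has invariant factors (1,1,1,1,1).

Reading off H_k = ker ∂_k / im ∂_{k+1}:

  H_0: rank C_0 − rank ∂_1 = 5 − 4 = 1, and the invariant factors of ∂_1 are all 1, so H_0 = Z.
  H_1: rank ker ∂_1 − rank ∂_2 = (9 − 4) − 5 = 0, and the invariant factors of ∂_2 are all 1, so H_1 = 0.
  H_2: rank ker ∂_2 − rank ∂_3 = (6 − 5) − 0 = 1, and there is no ∂_3, so H_2 = Z.

As a check, the Euler characteristic is 5 − 9 + 6 = 2, which agrees with 1 − 0 + 1 = 2.
(K is a triangulation of the 2-sphere S^2.)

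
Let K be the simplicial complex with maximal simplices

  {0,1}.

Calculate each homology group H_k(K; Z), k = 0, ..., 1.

H_0 = Z,  H_1 = 0.

Take the total order 0 < 1 on the vertex set. Then K (dimension 1) consists of the simplices:

  0-simplices (2): [0], [1]
  1-simplices (1): [0,1]

Hence C_0 ≅ Z^2, C_1 ≅ Z^1.

The boundary map ∂_1: C_1 → C_0 is given by ∂[p,q] = [q] − [p].
As a 2×1 matrix over Z this has rank 1, with invariant factors (1).

Computing H_k = (kernel of ∂_k) / (image of ∂_{k+1}):

  H_0: rank C_0 − rank ∂_1 = 2 − 1 = 1, and the invariant factors of ∂_1 are all 1, so H_0 ≅ Z.
  H_1: rank ker ∂_1 − rank ∂_2 = (1 − 1) − 0 = 0, and there is no ∂_2, so H_1 ≅ 0.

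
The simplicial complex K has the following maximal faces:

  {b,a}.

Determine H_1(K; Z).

H_1 ≅ 0.

K has 2 vertices, 1 edge.
rank ∂_1 = 1, rank ∂_2 = 0 ⇒ b_1 = 1 − 1 − 0 = 0. So H_1 ≅ 0.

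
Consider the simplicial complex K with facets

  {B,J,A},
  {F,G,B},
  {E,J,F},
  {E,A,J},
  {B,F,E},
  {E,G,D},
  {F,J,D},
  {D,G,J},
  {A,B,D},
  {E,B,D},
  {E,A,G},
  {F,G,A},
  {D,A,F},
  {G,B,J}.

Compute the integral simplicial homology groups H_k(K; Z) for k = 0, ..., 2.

H_0 ≅ Z,  H_1 ≅ Z^2,  H_2 ≅ Z.

We work with the vertex ordering A < B < D < E < F < G < J. The simplices of K, each written with vertices in increasing order, are:

  0-simplices (7): A, B, D, E, F, G, J
  1-simplices (21): AB, AD, AE, AF, AG, AJ, BD, BE, BF, BG, BJ, DE, DF, DG, DJ, EF, EG, EJ, FG, FJ, GJ
  2-simplices (14): ABD, ABJ, ADF, AEG, AEJ, AFG, BDE, BEF, BFG, BGJ, DEG, DFJ, DGJ, EFJ

giving chain groups C_0 ≅ Z^7, C_1 ≅ Z^21, C_2 ≅ Z^14.

∂_1: C_1 → C_0 is given by ∂[p,q] = [q] − [p]. For instance
  ∂AD = D − A.
This gives a 7×21 integer matrix of rank 6; reducing to Smith normal form yields diagonal entries (1,1,1,1,1,1).

The boundary map ∂_2: C_2 → C_1 acts by ∂[p,q,r] = [q,r] − [p,r] + [p,q]. For instance
  ∂BEF = EF − BF + BE,
  ∂AEG = EG − AG + AE.
The resulting 21×14 matrix has rank 13, and its Smith normal form has invariant factors (1,1,1,1,1,1,1,1,1,1,1,1,1).

Computing H_k = (kernel of ∂_k) / (image of ∂_{k+1}):

  H_0: rank C_0 − rank ∂_1 = 7 − 6 = 1, and the invariant factors of ∂_1 are all 1, so H_0 ≅ Z.
  H_1: rank ker ∂_1 − rank ∂_2 = (21 − 6) − 13 = 2, and the invariant factors of ∂_2 are all 1, so H_1 ≅ Z^2.
  H_2: rank ker ∂_2 − rank ∂_3 = (14 − 13) − 0 = 1, and there is no ∂_3, so H_2 ≅ Z.

(K is a triangulation of the torus T^2.)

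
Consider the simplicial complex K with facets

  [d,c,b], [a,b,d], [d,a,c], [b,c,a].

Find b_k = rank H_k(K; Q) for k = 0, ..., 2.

Fix the vertex order a < b < c < d and write every simplex with vertices in increasing order. Then dim K = 2 and the simplices of K are:

  0-simplices (4): a, b, c, d
  1-simplices (6): ab, ac, ad, bc, bd, cd
  2-simplices (4): abc, abd, acd, bcd

so the chain groups are C_0 ≅ Z^4, C_1 ≅ Z^6, C_2 ≅ Z^4.

Boundary ∂_1: C_1 → C_0 is given by ∂[p,q] = [q] − [p]. For instance
  ∂bc = c − b.
The resulting 4×6 matrix has rank 3, and its Smith normal form has invariant factors (1,1,1).

The boundary map ∂_2: C_2 → C_1 sends each 2-simplex [p,q,r] to [q,r] − [p,r] + [p,q]. For instance
  ∂bcd = cd − bd + bc,
  ∂abd = bd − ad + ab.
The resulting 6×4 matrix has rank 3, and its Smith normal form has invariant factors (1,1,1).

Computing H_k = (kernel of ∂_k) / (image of ∂_{k+1}):

  H_0: rank C_0 − rank ∂_1 = 4 − 3 = 1, and the invariant factors of ∂_1 are all 1, so H_0 ≅ Z.
  H_1: rank ker ∂_1 − rank ∂_2 = (6 − 3) − 3 = 0, and the invariant factors of ∂_2 are all 1, so H_1 ≅ 0.
  H_2: rank ker ∂_2 − rank ∂_3 = (4 − 3) − 0 = 1, and there is no ∂_3, so H_2 ≅ Z.

As a check, the Euler characteristic is 4 − 6 + 4 = 2, which agrees with 1 − 0 + 1 = 2.

Hence the Betti numbers are b_0 = 1, b_1 = 0, b_2 = 1.

b_0 = 1, b_1 = 0, b_2 = 1.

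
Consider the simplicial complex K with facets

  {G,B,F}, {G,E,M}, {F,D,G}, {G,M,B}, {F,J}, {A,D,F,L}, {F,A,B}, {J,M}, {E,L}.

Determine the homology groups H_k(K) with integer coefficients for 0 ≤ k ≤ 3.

K has 9 vertices, 18 edges, 9 triangles, 1 3-simplex.
rank ∂_0 = 0, rank ∂_1 = 8 ⇒ b_0 = 9 − 0 − 8 = 1; all invariant factors of ∂_1 are 1 so no torsion. So H_0 ≅ Z.
rank ∂_1 = 8, rank ∂_2 = 8 ⇒ b_1 = 18 − 8 − 8 = 2; all invariant factors of ∂_2 are 1 so no torsion. So H_1 ≅ Z^2.
rank ∂_2 = 8, rank ∂_3 = 1 ⇒ b_2 = 9 − 8 − 1 = 0; all invariant factors of ∂_3 are 1 so no torsion. So H_2 ≅ 0.
rank ∂_3 = 1, rank ∂_4 = 0 ⇒ b_3 = 1 − 1 − 0 = 0. So H_3 ≅ 0.

H_0 = Z,  H_1 = Z^2,  H_2 = 0,  H_3 = 0.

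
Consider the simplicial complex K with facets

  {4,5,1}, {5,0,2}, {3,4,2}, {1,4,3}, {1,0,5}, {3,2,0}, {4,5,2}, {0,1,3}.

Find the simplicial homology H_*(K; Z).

H_0 ≅ Z,  H_1 = 0,  H_2 ≅ Z.

Take the total order 0 < 1 < 2 < 3 < 4 < 5 on the vertex set. Then K (dimension 2) consists of the simplices:

  0-simplices (6): [0], [1], [2], [3], [4], [5]
  1-simplices (12): [0,1], [0,2], [0,3], [0,5], [1,3], [1,4], [1,5], [2,3], [2,4], [2,5], [3,4], [4,5]
  2-simplices (8): [0,1,3], [0,1,5], [0,2,3], [0,2,5], [1,3,4], [1,4,5], [2,3,4], [2,4,5]

Hence C_0 ≅ Z^6, C_1 ≅ Z^12, C_2 ≅ Z^8.

The boundary map ∂_1: C_1 → C_0 sends each edge [p,q] (with p < q) to q − p.
The resulting 6×12 matrix has rank 5, and its Smith normal form has invariant factors (1,1,1,1,1).

The boundary map ∂_2: C_2 → C_1 acts by ∂[p,q,r] = [q,r] − [p,r] + [p,q]. For instance
  ∂[1,4,5] = [4,5] − [1,5] + [1,4],
  ∂[0,2,3] = [2,3] − [0,3] + [0,2].
This gives a 12×8 integer matrix of rank 7; reducing to Smith normal form yields diagonal entries (1,1,1,1,1,1,1).

Reading off H_k = ker ∂_k / im ∂_{k+1}:

  H_0: rank C_0 − rank ∂_1 = 6 − 5 = 1, and the invariant factors of ∂_1 are all 1, so H_0 ≅ Z.
  H_1: rank ker ∂_1 − rank ∂_2 = (12 − 5) − 7 = 0, and the invariant factors of ∂_2 are all 1, so H_1 ≅ 0.
  H_2: rank ker ∂_2 − rank ∂_3 = (8 − 7) − 0 = 1, and there is no ∂_3, so H_2 ≅ Z.

As a check, the Euler characteristic is 6 − 12 + 8 = 2, which agrees with 1 − 0 + 1 = 2.
(K is a triangulation of the 2-sphere S^2.)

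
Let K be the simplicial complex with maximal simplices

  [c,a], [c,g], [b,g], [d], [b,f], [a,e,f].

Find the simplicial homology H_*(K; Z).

H_0 ≅ Z^2,  H_1 ≅ Z,  H_2 = 0.

K has 7 vertices, 7 edges, 1 triangle.
rank ∂_0 = 0, rank ∂_1 = 5 ⇒ b_0 = 7 − 0 − 5 = 2; all invariant factors of ∂_1 are 1 so no torsion. So H_0 = Z^2.
rank ∂_1 = 5, rank ∂_2 = 1 ⇒ b_1 = 7 − 5 − 1 = 1; all invariant factors of ∂_2 are 1 so no torsion. So H_1 = Z.
rank ∂_2 = 1, rank ∂_3 = 0 ⇒ b_2 = 1 − 1 − 0 = 0. So H_2 = 0.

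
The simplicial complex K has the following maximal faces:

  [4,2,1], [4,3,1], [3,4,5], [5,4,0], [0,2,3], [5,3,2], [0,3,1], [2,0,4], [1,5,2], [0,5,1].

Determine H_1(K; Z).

Take the total order 0 < 1 < 2 < 3 < 4 < 5 on the vertex set. Then K (dimension 2) consists of the simplices:

  0-simplices (6): [0], [1], [2], [3], [4], [5]
  1-simplices (15): [0,1], [0,2], [0,3], [0,4], [0,5], [1,2], [1,3], [1,4], [1,5], [2,3], [2,4], [2,5], [3,4], [3,5], [4,5]
  2-simplices (10): [0,1,3], [0,1,5], [0,2,3], [0,2,4], [0,4,5], [1,2,4], [1,2,5], [1,3,4], [2,3,5], [3,4,5]

giving chain groups C_0 ≅ Z^6, C_1 ≅ Z^15, C_2 ≅ Z^10.

∂_1: C_1 → C_0 maps an edge to its endpoints' difference, ∂[p,q] = q − p. For instance
  ∂[0,3] = [3] − [0].
The 6×15 boundary matrix has rank 5 and Smith normal form diag(1,1,1,1,1).

∂_2: C_2 → C_1 maps a triangle to the signed sum of its edges. For instance
  ∂[1,2,4] = [2,4] − [1,4] + [1,2],
  ∂[0,1,5] = [1,5] − [0,5] + [0,1].
This gives a 15×10 integer matrix of rank 10; reducing to Smith normal form yields diagonal entries (1,1,1,1,1,1,1,1,1,2).

Reading off H_k = ker ∂_k / im ∂_{k+1}:

  H_1: rank ker ∂_1 − rank ∂_2 = (15 − 5) − 10 = 0, and ∂_2 has invariant factor 2 > 1, so H_1 = Z/2Z.

(K is a triangulation of the real projective plane RP^2.)

H_1 ≅ Z/2Z.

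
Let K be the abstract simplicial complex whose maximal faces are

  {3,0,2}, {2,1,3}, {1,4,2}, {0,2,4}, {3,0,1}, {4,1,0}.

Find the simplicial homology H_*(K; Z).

H_0 = Z,  H_1 = 0,  H_2 = Z.

K has 5 vertices, 9 edges, 6 triangles.
rank ∂_0 = 0, rank ∂_1 = 4 ⇒ b_0 = 5 − 0 − 4 = 1; all invariant factors of ∂_1 are 1 so no torsion. So H_0 ≅ Z.
rank ∂_1 = 4, rank ∂_2 = 5 ⇒ b_1 = 9 − 4 − 5 = 0; all invariant factors of ∂_2 are 1 so no torsion. So H_1 ≅ 0.
rank ∂_2 = 5, rank ∂_3 = 0 ⇒ b_2 = 6 − 5 − 0 = 1. So H_2 ≅ Z.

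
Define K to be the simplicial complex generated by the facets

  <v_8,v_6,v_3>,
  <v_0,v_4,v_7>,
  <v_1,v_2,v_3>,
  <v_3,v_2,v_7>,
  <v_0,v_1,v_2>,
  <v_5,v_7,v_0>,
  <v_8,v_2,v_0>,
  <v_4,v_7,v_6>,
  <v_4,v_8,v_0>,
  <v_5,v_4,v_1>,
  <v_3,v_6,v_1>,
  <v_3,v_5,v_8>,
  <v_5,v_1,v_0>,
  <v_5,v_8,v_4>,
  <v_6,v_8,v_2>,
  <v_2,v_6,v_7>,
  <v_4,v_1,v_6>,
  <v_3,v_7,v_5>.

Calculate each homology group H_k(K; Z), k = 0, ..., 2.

H_0 ≅ Z,  H_1 ≅ Z ⊕ Z/2Z,  H_2 = 0.

Fix the vertex order v_0 < v_1 < v_2 < v_3 < v_4 < v_5 < v_6 < v_7 < v_8 and write every simplex with vertices in increasing order. Then dim K = 2 and the simplices of K are:

  0-simplices (9): [v_0], [v_1], [v_2], [v_3], [v_4], [v_5], [v_6], [v_7], [v_8]
  1-simplices (27): (27 of them)
  2-simplices (18): (18 of them)

Hence C_0 ≅ Z^9, C_1 ≅ Z^27, C_2 ≅ Z^18.

The boundary map ∂_1: C_1 → C_0 maps an edge to its endpoints' difference, ∂[p,q] = q − p. For instance
  ∂[v_0,v_4] = [v_4] − [v_0].
As a 9×27 matrix over Z this has rank 8, with invariant factors (1,1,1,1,1,1,1,1).

Boundary ∂_2: C_2 → C_1 sends each 2-simplex [p,q,r] to [q,r] − [p,r] + [p,q]. For instance
  ∂[v_0,v_4,v_7] = [v_4,v_7] − [v_0,v_7] + [v_0,v_4],
  ∂[v_2,v_6,v_7] = [v_6,v_7] − [v_2,v_7] + [v_2,v_6].
The 27×18 boundary matrix has rank 18 and Smith normal form diag(1,1,1,1,1,1,1,1,1,1,1,1,1,1,1,1,1,2).

From H_k ≅ ker(∂_k) / im(∂_{k+1}) we obtain:

  H_0: rank C_0 − rank ∂_1 = 9 − 8 = 1, and the invariant factors of ∂_1 are all 1, so H_0 ≅ Z.
  H_1: rank ker ∂_1 − rank ∂_2 = (27 − 8) − 18 = 1, and ∂_2 has invariant factor 2 > 1, so H_1 ≅ Z ⊕ Z/2Z.
  H_2: rank ker ∂_2 − rank ∂_3 = (18 − 18) − 0 = 0, and there is no ∂_3, so H_2 ≅ 0.

As a check, the Euler characteristic is 9 − 27 + 18 = 0, which agrees with 1 − 1 + 0 = 0.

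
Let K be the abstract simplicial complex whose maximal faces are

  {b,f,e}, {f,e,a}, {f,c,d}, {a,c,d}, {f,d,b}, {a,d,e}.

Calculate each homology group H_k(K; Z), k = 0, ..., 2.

Fix the vertex order a < b < c < d < e < f and write every simplex with vertices in increasing order. Then dim K = 2 and the simplices of K are:

  0-simplices (6): a, b, c, d, e, f
  1-simplices (12): ac, ad, ae, af, bd, be, bf, cd, cf, de, df, ef
  2-simplices (6): acd, ade, aef, bdf, bef, cdf

giving chain groups C_0 ≅ Z^6, C_1 ≅ Z^12, C_2 ≅ Z^6.

Boundary ∂_1: C_1 → C_0 sends each edge [p,q] (with p < q) to q − p.
The resulting 6×12 matrix has rank 5, and its Smith normal form has invariant factors (1,1,1,1,1).

Boundary ∂_2: C_2 → C_1 acts by ∂[p,q,r] = [q,r] − [p,r] + [p,q]. For instance
  ∂bef = ef − bf + be,
  ∂cdf = df − cf + cd.
The resulting 12×6 matrix has rank 6, and its Smith normal form has invariant factors (1,1,1,1,1,1).

Reading off H_k = ker ∂_k / im ∂_{k+1}:

  H_0: rank C_0 − rank ∂_1 = 6 − 5 = 1, and the invariant factors of ∂_1 are all 1, so H_0 ≅ Z.
  H_1: rank ker ∂_1 − rank ∂_2 = (12 − 5) − 6 = 1, and the invariant factors of ∂_2 are all 1, so H_1 ≅ Z.
  H_2: rank ker ∂_2 − rank ∂_3 = (6 − 6) − 0 = 0, and there is no ∂_3, so H_2 ≅ 0.

As a check, the Euler characteristic is 6 − 12 + 6 = 0, which agrees with 1 − 1 + 0 = 0.

H_0 ≅ Z,  H_1 ≅ Z,  H_2 = 0.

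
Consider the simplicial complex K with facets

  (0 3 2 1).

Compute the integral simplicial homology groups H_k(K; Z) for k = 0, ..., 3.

H_0 ≅ Z,  H_1 = 0,  H_2 = 0,  H_3 = 0.

We work with the vertex ordering 0 < 1 < 2 < 3. The simplices of K, each written with vertices in increasing order, are:

  0-simplices (4): [0], [1], [2], [3]
  1-simplices (6): [0,1], [0,2], [0,3], [1,2], [1,3], [2,3]
  2-simplices (4): [0,1,2], [0,1,3], [0,2,3], [1,2,3]
  3-simplices (1): [0,1,2,3]

giving chain groups C_0 ≅ Z^4, C_1 ≅ Z^6, C_2 ≅ Z^4, C_3 ≅ Z^1.

Boundary ∂_1: C_1 → C_0 maps an edge to its endpoints' difference, ∂[p,q] = q − p.
As a 4×6 matrix over Z this has rank 3, with invariant factors (1,1,1).

∂_2: C_2 → C_1 acts by ∂[p,q,r] = [q,r] − [p,r] + [p,q]. For instance
  ∂[1,2,3] = [2,3] − [1,3] + [1,2],
  ∂[0,1,2] = [1,2] − [0,2] + [0,1].
The 6×4 boundary matrix has rank 3 and Smith normal form diag(1,1,1).

Boundary ∂_3: C_3 → C_2 sends each 3-simplex σ to the alternating sum Σ_i (−1)^i (σ with its i-th vertex removed). For instance
  ∂[0,1,2,3] = [1,2,3] − [0,2,3] + [0,1,3] − [0,1,2].
The resulting 4×1 matrix has rank 1, and its Smith normal form has invariant factors (1).

From H_k ≅ ker(∂_k) / im(∂_{k+1}) we obtain:

  H_0: rank C_0 − rank ∂_1 = 4 − 3 = 1, and the invariant factors of ∂_1 are all 1, so H_0 = Z.
  H_1: rank ker ∂_1 − rank ∂_2 = (6 − 3) − 3 = 0, and the invariant factors of ∂_2 are all 1, so H_1 = 0.
  H_2: rank ker ∂_2 − rank ∂_3 = (4 − 3) − 1 = 0, and the invariant factors of ∂_3 are all 1, so H_2 = 0.
  H_3: rank ker ∂_3 − rank ∂_4 = (1 − 1) − 0 = 0, and there is no ∂_4, so H_3 = 0.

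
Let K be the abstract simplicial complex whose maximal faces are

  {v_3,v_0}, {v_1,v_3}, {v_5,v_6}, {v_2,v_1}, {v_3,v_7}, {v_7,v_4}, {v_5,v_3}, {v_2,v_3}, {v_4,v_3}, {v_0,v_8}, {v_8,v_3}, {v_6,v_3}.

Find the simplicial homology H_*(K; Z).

H_0 ≅ Z,  H_1 ≅ Z^4.

We work with the vertex ordering v_0 < v_1 < v_2 < v_3 < v_4 < v_5 < v_6 < v_7 < v_8. The simplices of K, each written with vertices in increasing order, are:

  0-simplices (9): [v_0], [v_1], [v_2], [v_3], [v_4], [v_5], [v_6], [v_7], [v_8]
  1-simplices (12): [v_0,v_3], [v_0,v_8], [v_1,v_2], [v_1,v_3], [v_2,v_3], [v_3,v_4], [v_3,v_5], [v_3,v_6], [v_3,v_7], [v_3,v_8], [v_4,v_7], [v_5,v_6]

giving chain groups C_0 ≅ Z^9, C_1 ≅ Z^12.

The boundary map ∂_1: C_1 → C_0 maps an edge to its endpoints' difference, ∂[p,q] = q − p.
The resulting 9×12 matrix has rank 8, and its Smith normal form has invariant factors (1,1,1,1,1,1,1,1).

Reading off H_k = ker ∂_k / im ∂_{k+1}:

  H_0: rank C_0 − rank ∂_1 = 9 − 8 = 1, and the invariant factors of ∂_1 are all 1, so H_0 = Z.
  H_1: rank ker ∂_1 − rank ∂_2 = (12 − 8) − 0 = 4, and there is no ∂_2, so H_1 = Z^4.

(K is a triangulation of a wedge of 4 circles.)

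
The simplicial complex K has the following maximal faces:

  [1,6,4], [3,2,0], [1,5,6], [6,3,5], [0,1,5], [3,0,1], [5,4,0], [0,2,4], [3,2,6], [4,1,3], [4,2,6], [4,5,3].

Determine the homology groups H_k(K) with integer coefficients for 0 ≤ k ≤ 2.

We work with the vertex ordering 0 < 1 < 2 < 3 < 4 < 5 < 6. The simplices of K, each written with vertices in increasing order, are:

  0-simplices (7): [0], [1], [2], [3], [4], [5], [6]
  1-simplices (18): [0,1], [0,2], [0,3], [0,4], [0,5], [1,3], [1,4], [1,5], [1,6], [2,3], [2,4], [2,6], [3,4], [3,5], [3,6], [4,5], [4,6], [5,6]
  2-simplices (12): [0,1,3], [0,1,5], [0,2,3], [0,2,4], [0,4,5], [1,3,4], [1,4,6], [1,5,6], [2,3,6], [2,4,6], [3,4,5], [3,5,6]

so the chain groups are C_0 ≅ Z^7, C_1 ≅ Z^18, C_2 ≅ Z^12.

∂_1: C_1 → C_0 is given by ∂[p,q] = [q] − [p]. For instance
  ∂[4,6] = [6] − [4].
As a 7×18 matrix over Z this has rank 6, with invariant factors (1,1,1,1,1,1).

The boundary map ∂_2: C_2 → C_1 maps a triangle to the signed sum of its edges. For instance
  ∂[0,4,5] = [4,5] − [0,5] + [0,4],
  ∂[1,5,6] = [5,6] − [1,6] + [1,5].
The resulting 18×12 matrix has rank 12, and its Smith normal form has invariant factors (1,1,1,1,1,1,1,1,1,1,1,2).

Computing H_k = (kernel of ∂_k) / (image of ∂_{k+1}):

  H_0: rank C_0 − rank ∂_1 = 7 − 6 = 1, and the invariant factors of ∂_1 are all 1, so H_0 = Z.
  H_1: rank ker ∂_1 − rank ∂_2 = (18 − 6) − 12 = 0, and ∂_2 has invariant factor 2 > 1, so H_1 = Z/2Z.
  H_2: rank ker ∂_2 − rank ∂_3 = (12 − 12) − 0 = 0, and there is no ∂_3, so H_2 = 0.

H_0 = Z,  H_1 = Z/2Z,  H_2 = 0.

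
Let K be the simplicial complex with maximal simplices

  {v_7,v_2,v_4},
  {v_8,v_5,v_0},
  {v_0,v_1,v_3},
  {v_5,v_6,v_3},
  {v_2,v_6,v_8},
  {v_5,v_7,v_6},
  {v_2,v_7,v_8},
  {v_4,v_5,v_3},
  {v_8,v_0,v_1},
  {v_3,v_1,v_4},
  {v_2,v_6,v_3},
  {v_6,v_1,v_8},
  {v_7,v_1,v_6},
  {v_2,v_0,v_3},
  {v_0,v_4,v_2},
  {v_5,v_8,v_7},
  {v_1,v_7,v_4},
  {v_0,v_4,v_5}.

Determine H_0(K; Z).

H_0 ≅ Z.

Order the vertices as v_0 < v_1 < v_2 < v_3 < v_4 < v_5 < v_6 < v_7 < v_8. Listing each simplex with vertices in this order, K has dimension 2 with simplices:

  0-simplices (9): [v_0], [v_1], [v_2], [v_3], [v_4], [v_5], [v_6], [v_7], [v_8]
  1-simplices (27): (27 of them)
  2-simplices (18): (18 of them)

Hence C_0 ≅ Z^9, C_1 ≅ Z^27, C_2 ≅ Z^18.

∂_1: C_1 → C_0 maps an edge to its endpoints' difference, ∂[p,q] = q − p. For instance
  ∂[v_4,v_5] = [v_5] − [v_4].
As a 9×27 matrix over Z this has rank 8, with invariant factors (1,1,1,1,1,1,1,1).

Boundary ∂_2: C_2 → C_1 acts by ∂[p,q,r] = [q,r] − [p,r] + [p,q]. For instance
  ∂[v_2,v_3,v_6] = [v_3,v_6] − [v_2,v_6] + [v_2,v_3],
  ∂[v_0,v_4,v_5] = [v_4,v_5] − [v_0,v_5] + [v_0,v_4].
The resulting 27×18 matrix has rank 18, and its Smith normal form has invariant factors (1,1,1,1,1,1,1,1,1,1,1,1,1,1,1,1,1,2).

Now H_k = ker ∂_k / im ∂_{k+1}, so:

  H_0: rank C_0 − rank ∂_1 = 9 − 8 = 1, and the invariant factors of ∂_1 are all 1, so H_0 = Z.

(K is a triangulation of the Klein bottle.)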